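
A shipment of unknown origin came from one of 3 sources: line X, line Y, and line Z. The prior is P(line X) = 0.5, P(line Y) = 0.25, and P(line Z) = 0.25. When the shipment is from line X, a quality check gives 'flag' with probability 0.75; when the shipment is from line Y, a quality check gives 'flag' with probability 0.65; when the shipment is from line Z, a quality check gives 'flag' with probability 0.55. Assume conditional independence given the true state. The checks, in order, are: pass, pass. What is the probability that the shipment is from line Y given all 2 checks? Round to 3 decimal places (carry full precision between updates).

After 'pass': normaliser = 0.25·0.5000 + 0.35·0.2500 + 0.45·0.2500; P(line X) ≈ 0.3846, P(line Y) ≈ 0.2692, P(line Z) ≈ 0.3462
After 'pass': normaliser = 0.25·0.3846 + 0.35·0.2692 + 0.45·0.3462; P(line X) ≈ 0.2778, P(line Y) ≈ 0.2722, P(line Z) ≈ 0.4500

0.272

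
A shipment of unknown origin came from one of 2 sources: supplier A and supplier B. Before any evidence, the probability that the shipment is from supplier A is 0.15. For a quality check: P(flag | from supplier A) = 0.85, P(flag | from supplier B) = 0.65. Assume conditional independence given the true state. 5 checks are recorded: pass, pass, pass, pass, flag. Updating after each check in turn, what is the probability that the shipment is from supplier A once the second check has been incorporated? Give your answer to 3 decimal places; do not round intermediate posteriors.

Each posterior becomes the prior for the next update.
After 'pass': P(supplier A) = 0.15·0.1500 / (0.15·0.1500 + 0.35·0.8500) ≈ 0.0703
After 'pass': P(supplier A) = 0.15·0.0703 / (0.15·0.0703 + 0.35·0.9297) ≈ 0.0314

0.031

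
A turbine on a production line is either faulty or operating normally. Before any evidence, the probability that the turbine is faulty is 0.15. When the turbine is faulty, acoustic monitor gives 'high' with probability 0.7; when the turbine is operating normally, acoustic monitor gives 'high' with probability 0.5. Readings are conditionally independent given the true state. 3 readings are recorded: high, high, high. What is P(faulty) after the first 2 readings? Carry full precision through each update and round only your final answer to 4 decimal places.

0.2570

After 'high': P(faulty) = 0.7·0.1500 / (0.7·0.1500 + 0.5·0.8500) ≈ 0.1981
After 'high': P(faulty) = 0.7·0.1981 / (0.7·0.1981 + 0.5·0.8019) ≈ 0.2570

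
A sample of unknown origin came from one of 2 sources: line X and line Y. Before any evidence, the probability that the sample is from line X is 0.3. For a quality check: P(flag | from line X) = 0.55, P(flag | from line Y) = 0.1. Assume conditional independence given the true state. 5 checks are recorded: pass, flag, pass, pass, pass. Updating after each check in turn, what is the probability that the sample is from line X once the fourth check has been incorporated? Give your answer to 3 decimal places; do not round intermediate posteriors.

Apply Bayes' rule sequentially, carrying P(line X) forward.
After 'pass': P(line X) = 0.45·0.3000 / (0.45·0.3000 + 0.9·0.7000) ≈ 0.1765
After 'flag': P(line X) = 0.55·0.1765 / (0.55·0.1765 + 0.1·0.8235) ≈ 0.5410
After 'pass': P(line X) = 0.45·0.5410 / (0.45·0.5410 + 0.9·0.4590) ≈ 0.3708
After 'pass': P(line X) = 0.45·0.3708 / (0.45·0.3708 + 0.9·0.6292) ≈ 0.2276

0.228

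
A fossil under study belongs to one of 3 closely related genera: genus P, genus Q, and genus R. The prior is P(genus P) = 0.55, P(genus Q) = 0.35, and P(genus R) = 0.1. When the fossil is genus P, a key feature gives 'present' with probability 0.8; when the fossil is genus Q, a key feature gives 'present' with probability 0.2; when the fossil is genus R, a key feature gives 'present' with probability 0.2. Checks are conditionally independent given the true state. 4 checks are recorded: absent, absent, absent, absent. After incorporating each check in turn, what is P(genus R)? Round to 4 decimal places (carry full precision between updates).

0.2212

After 'absent': normaliser = 0.2·0.5500 + 0.8·0.3500 + 0.8·0.1000; P(genus P) ≈ 0.2340, P(genus Q) ≈ 0.5957, P(genus R) ≈ 0.1702
After 'absent': normaliser = 0.2·0.2340 + 0.8·0.5957 + 0.8·0.1702; P(genus P) ≈ 0.0710, P(genus Q) ≈ 0.7226, P(genus R) ≈ 0.2065
After 'absent': normaliser = 0.2·0.0710 + 0.8·0.7226 + 0.8·0.2065; P(genus P) ≈ 0.0187, P(genus Q) ≈ 0.7632, P(genus R) ≈ 0.2181
After 'absent': normaliser = 0.2·0.0187 + 0.8·0.7632 + 0.8·0.2181; P(genus P) ≈ 0.0048, P(genus Q) ≈ 0.7741, P(genus R) ≈ 0.2212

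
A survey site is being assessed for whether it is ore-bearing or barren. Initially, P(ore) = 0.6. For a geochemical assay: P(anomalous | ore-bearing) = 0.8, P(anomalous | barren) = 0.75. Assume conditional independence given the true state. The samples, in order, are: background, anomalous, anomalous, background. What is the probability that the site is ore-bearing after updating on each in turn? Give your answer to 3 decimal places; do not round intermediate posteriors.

0.522

Apply Bayes' rule sequentially, carrying P(ore) forward.
After 'background': P(ore) = 0.2·0.6000 / (0.2·0.6000 + 0.25·0.4000) ≈ 0.5455
After 'anomalous': P(ore) = 0.8·0.5455 / (0.8·0.5455 + 0.75·0.4545) ≈ 0.5614
After 'anomalous': P(ore) = 0.8·0.5614 / (0.8·0.5614 + 0.75·0.4386) ≈ 0.5772
After 'background': P(ore) = 0.2·0.5772 / (0.2·0.5772 + 0.25·0.4228) ≈ 0.5220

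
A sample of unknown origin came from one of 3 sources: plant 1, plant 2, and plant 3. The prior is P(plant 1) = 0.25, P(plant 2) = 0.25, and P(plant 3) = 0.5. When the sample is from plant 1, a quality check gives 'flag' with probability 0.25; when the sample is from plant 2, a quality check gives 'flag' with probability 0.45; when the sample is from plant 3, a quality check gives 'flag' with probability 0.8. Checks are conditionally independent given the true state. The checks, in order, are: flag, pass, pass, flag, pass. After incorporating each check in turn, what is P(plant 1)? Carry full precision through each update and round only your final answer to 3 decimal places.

Apply Bayes' rule sequentially, carrying P(plant 1) forward.
After 'flag': normaliser = 0.25·0.2500 + 0.45·0.2500 + 0.8·0.5000; P(plant 1) ≈ 0.1087, P(plant 2) ≈ 0.1957, P(plant 3) ≈ 0.6957
After 'pass': normaliser = 0.75·0.1087 + 0.55·0.1957 + 0.2·0.6957; P(plant 1) ≈ 0.2483, P(plant 2) ≈ 0.3278, P(plant 3) ≈ 0.4238
After 'pass': normaliser = 0.75·0.2483 + 0.55·0.3278 + 0.2·0.4238; P(plant 1) ≈ 0.4127, P(plant 2) ≈ 0.3995, P(plant 3) ≈ 0.1878
After 'flag': normaliser = 0.25·0.4127 + 0.45·0.3995 + 0.8·0.1878; P(plant 1) ≈ 0.2382, P(plant 2) ≈ 0.4150, P(plant 3) ≈ 0.3469
After 'pass': normaliser = 0.75·0.2382 + 0.55·0.4150 + 0.2·0.3469; P(plant 1) ≈ 0.3751, P(plant 2) ≈ 0.4793, P(plant 3) ≈ 0.1457

0.375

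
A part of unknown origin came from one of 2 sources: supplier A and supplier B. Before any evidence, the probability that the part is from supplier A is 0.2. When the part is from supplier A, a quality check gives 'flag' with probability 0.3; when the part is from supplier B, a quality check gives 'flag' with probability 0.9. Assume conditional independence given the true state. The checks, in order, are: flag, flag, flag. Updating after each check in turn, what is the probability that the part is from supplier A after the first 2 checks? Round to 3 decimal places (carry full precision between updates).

0.027

Apply Bayes' rule sequentially, carrying P(supplier A) forward.
After 'flag': P(supplier A) = 0.3·0.2000 / (0.3·0.2000 + 0.9·0.8000) ≈ 0.0769
After 'flag': P(supplier A) = 0.3·0.0769 / (0.3·0.0769 + 0.9·0.9231) ≈ 0.0270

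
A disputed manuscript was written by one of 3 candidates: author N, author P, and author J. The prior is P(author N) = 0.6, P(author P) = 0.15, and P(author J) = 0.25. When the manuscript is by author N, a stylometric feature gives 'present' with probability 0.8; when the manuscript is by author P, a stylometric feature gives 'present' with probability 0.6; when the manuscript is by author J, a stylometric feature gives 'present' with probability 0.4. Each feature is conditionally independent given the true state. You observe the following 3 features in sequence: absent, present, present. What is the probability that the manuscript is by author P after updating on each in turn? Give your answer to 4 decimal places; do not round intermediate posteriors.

After 'absent': normaliser = 0.2·0.6000 + 0.4·0.1500 + 0.6·0.2500; P(author N) ≈ 0.3636, P(author P) ≈ 0.1818, P(author J) ≈ 0.4545
After 'present': normaliser = 0.8·0.3636 + 0.6·0.1818 + 0.4·0.4545; P(author N) ≈ 0.5000, P(author P) ≈ 0.1875, P(author J) ≈ 0.3125
After 'present': normaliser = 0.8·0.5000 + 0.6·0.1875 + 0.4·0.3125; P(author N) ≈ 0.6275, P(author P) ≈ 0.1765, P(author J) ≈ 0.1961

0.1765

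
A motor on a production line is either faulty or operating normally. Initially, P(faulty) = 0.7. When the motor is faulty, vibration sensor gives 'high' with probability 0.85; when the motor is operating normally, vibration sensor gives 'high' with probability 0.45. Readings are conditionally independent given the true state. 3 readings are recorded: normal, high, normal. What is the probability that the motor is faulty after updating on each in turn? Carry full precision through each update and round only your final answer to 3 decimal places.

0.247

After 'normal': P(faulty) = 0.15·0.7000 / (0.15·0.7000 + 0.55·0.3000) ≈ 0.3889
After 'high': P(faulty) = 0.85·0.3889 / (0.85·0.3889 + 0.45·0.6111) ≈ 0.5459
After 'normal': P(faulty) = 0.15·0.5459 / (0.15·0.5459 + 0.55·0.4541) ≈ 0.2469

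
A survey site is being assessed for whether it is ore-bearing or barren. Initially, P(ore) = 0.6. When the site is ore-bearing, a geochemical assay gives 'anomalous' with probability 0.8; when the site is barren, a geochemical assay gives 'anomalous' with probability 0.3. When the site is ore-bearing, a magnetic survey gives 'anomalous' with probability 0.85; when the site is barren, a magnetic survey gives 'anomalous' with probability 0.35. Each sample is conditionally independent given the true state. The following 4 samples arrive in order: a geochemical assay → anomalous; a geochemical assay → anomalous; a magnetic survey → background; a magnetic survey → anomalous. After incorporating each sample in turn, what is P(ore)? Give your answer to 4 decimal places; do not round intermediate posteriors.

After a geochemical assay='anomalous': P(ore) = 0.8·0.6000 / (0.8·0.6000 + 0.3·0.4000) ≈ 0.8000
After a geochemical assay='anomalous': P(ore) = 0.8·0.8000 / (0.8·0.8000 + 0.3·0.2000) ≈ 0.9143
After a magnetic survey='background': P(ore) = 0.15·0.9143 / (0.15·0.9143 + 0.65·0.0857) ≈ 0.7111
After a magnetic survey='anomalous': P(ore) = 0.85·0.7111 / (0.85·0.7111 + 0.35·0.2889) ≈ 0.8567

0.8567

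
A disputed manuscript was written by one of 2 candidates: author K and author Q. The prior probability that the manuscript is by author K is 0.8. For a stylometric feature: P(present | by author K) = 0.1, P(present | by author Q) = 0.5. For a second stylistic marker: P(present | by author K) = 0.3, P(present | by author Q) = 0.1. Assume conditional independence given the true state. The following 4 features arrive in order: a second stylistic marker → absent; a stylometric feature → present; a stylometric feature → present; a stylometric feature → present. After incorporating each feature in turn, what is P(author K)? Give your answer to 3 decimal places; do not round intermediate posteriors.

0.024

After a second stylistic marker='absent': P(author K) = 0.7·0.8000 / (0.7·0.8000 + 0.9·0.2000) ≈ 0.7568
After a stylometric feature='present': P(author K) = 0.1·0.7568 / (0.1·0.7568 + 0.5·0.2432) ≈ 0.3836
After a stylometric feature='present': P(author K) = 0.1·0.3836 / (0.1·0.3836 + 0.5·0.6164) ≈ 0.1107
After a stylometric feature='present': P(author K) = 0.1·0.1107 / (0.1·0.1107 + 0.5·0.8893) ≈ 0.0243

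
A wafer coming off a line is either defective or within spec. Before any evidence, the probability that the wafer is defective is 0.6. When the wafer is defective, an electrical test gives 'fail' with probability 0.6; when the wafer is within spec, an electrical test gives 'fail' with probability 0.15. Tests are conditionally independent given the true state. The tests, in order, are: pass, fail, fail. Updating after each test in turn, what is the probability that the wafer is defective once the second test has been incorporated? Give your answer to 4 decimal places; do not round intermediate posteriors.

Apply Bayes' rule sequentially, carrying P(defective) forward.
After 'pass': P(defective) = 0.4·0.6000 / (0.4·0.6000 + 0.85·0.4000) ≈ 0.4138
After 'fail': P(defective) = 0.6·0.4138 / (0.6·0.4138 + 0.15·0.5862) ≈ 0.7385

0.7385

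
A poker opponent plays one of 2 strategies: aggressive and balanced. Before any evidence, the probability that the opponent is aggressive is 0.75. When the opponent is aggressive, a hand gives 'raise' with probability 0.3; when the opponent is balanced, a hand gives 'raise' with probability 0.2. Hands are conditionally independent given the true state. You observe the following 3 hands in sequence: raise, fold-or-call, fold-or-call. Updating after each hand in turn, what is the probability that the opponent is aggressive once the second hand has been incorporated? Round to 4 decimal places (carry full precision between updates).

0.7975

After 'raise': P(aggressive) = 0.3·0.7500 / (0.3·0.7500 + 0.2·0.2500) ≈ 0.8182
After 'fold-or-call': P(aggressive) = 0.7·0.8182 / (0.7·0.8182 + 0.8·0.1818) ≈ 0.7975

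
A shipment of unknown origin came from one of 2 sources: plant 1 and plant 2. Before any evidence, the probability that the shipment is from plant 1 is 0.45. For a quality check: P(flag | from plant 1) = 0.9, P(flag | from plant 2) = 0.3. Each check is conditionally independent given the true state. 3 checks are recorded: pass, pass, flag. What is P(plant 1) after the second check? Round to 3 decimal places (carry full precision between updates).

0.016

After 'pass': P(plant 1) = 0.1·0.4500 / (0.1·0.4500 + 0.7·0.5500) ≈ 0.1047
After 'pass': P(plant 1) = 0.1·0.1047 / (0.1·0.1047 + 0.7·0.8953) ≈ 0.0164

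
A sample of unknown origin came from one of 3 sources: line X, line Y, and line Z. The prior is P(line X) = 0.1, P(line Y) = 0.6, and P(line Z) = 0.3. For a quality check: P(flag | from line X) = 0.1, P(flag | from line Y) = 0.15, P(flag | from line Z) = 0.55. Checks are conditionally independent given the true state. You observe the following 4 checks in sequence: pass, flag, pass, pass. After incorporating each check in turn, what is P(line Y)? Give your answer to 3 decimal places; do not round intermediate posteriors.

After 'pass': normaliser = 0.9·0.1000 + 0.85·0.6000 + 0.45·0.3000; P(line X) ≈ 0.1224, P(line Y) ≈ 0.6939, P(line Z) ≈ 0.1837
After 'flag': normaliser = 0.1·0.1224 + 0.15·0.6939 + 0.55·0.1837; P(line X) ≈ 0.0563, P(line Y) ≈ 0.4789, P(line Z) ≈ 0.4648
After 'pass': normaliser = 0.9·0.0563 + 0.85·0.4789 + 0.45·0.4648; P(line X) ≈ 0.0760, P(line Y) ≈ 0.6103, P(line Z) ≈ 0.3136
After 'pass': normaliser = 0.9·0.0760 + 0.85·0.6103 + 0.45·0.3136; P(line X) ≈ 0.0939, P(line Y) ≈ 0.7123, P(line Z) ≈ 0.1938

0.712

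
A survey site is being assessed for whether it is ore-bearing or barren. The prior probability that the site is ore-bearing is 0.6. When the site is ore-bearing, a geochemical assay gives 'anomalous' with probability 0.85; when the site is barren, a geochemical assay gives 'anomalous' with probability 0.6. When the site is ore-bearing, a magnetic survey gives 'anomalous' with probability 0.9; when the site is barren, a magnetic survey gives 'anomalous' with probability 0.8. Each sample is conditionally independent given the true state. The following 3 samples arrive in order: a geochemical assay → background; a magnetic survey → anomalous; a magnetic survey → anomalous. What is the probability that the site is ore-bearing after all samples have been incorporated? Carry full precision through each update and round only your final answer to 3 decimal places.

After a geochemical assay='background': P(ore) = 0.15·0.6000 / (0.15·0.6000 + 0.4·0.4000) ≈ 0.3600
After a magnetic survey='anomalous': P(ore) = 0.9·0.3600 / (0.9·0.3600 + 0.8·0.6400) ≈ 0.3876
After a magnetic survey='anomalous': P(ore) = 0.9·0.3876 / (0.9·0.3876 + 0.8·0.6124) ≈ 0.4159

0.416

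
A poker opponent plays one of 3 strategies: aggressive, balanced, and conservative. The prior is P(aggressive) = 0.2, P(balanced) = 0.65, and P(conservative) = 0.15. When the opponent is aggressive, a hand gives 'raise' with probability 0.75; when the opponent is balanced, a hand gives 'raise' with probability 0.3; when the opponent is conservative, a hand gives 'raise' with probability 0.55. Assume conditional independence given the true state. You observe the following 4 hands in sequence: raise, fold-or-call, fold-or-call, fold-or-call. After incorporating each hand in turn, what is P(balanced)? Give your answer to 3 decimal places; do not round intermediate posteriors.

0.872

After 'raise': normaliser = 0.75·0.2000 + 0.3·0.6500 + 0.55·0.1500; P(aggressive) ≈ 0.3509, P(balanced) ≈ 0.4561, P(conservative) ≈ 0.1930
After 'fold-or-call': normaliser = 0.25·0.3509 + 0.7·0.4561 + 0.45·0.1930; P(aggressive) ≈ 0.1776, P(balanced) ≈ 0.6465, P(conservative) ≈ 0.1758
After 'fold-or-call': normaliser = 0.25·0.1776 + 0.7·0.6465 + 0.45·0.1758; P(aggressive) ≈ 0.0771, P(balanced) ≈ 0.7856, P(conservative) ≈ 0.1374
After 'fold-or-call': normaliser = 0.25·0.0771 + 0.7·0.7856 + 0.45·0.1374; P(aggressive) ≈ 0.0305, P(balanced) ≈ 0.8715, P(conservative) ≈ 0.0980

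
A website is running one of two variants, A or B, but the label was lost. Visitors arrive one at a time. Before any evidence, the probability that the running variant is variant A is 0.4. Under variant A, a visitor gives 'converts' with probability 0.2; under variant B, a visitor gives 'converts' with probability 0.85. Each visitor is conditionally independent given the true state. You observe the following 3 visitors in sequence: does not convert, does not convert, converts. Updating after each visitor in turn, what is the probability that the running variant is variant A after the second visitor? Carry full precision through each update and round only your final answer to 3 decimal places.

After 'does not convert': P(A) = 0.8·0.4000 / (0.8·0.4000 + 0.15·0.6000) ≈ 0.7805
After 'does not convert': P(A) = 0.8·0.7805 / (0.8·0.7805 + 0.15·0.2195) ≈ 0.9499

0.950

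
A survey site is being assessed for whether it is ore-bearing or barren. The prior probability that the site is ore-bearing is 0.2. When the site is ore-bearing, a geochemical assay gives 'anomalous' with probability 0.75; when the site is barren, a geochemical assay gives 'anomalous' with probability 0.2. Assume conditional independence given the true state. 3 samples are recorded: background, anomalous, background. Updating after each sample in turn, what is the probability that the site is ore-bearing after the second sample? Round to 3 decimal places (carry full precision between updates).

After 'background': P(ore) = 0.25·0.2000 / (0.25·0.2000 + 0.8·0.8000) ≈ 0.0725
After 'anomalous': P(ore) = 0.75·0.0725 / (0.75·0.0725 + 0.2·0.9275) ≈ 0.2266

0.227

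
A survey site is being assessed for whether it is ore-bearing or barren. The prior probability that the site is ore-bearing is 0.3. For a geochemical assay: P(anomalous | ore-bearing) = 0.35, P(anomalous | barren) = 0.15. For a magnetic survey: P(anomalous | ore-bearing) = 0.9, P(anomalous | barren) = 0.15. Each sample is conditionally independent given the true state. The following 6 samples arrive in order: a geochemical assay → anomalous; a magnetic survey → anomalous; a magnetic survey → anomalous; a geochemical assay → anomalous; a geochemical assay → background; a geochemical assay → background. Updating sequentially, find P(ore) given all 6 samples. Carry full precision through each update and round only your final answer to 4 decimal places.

0.9800

Apply Bayes' rule sequentially, carrying P(ore) forward.
After a geochemical assay='anomalous': P(ore) = 0.35·0.3000 / (0.35·0.3000 + 0.15·0.7000) ≈ 0.5000
After a magnetic survey='anomalous': P(ore) = 0.9·0.5000 / (0.9·0.5000 + 0.15·0.5000) ≈ 0.8571
After a magnetic survey='anomalous': P(ore) = 0.9·0.8571 / (0.9·0.8571 + 0.15·0.1429) ≈ 0.9730
After a geochemical assay='anomalous': P(ore) = 0.35·0.9730 / (0.35·0.9730 + 0.15·0.0270) ≈ 0.9882
After a geochemical assay='background': P(ore) = 0.65·0.9882 / (0.65·0.9882 + 0.85·0.0118) ≈ 0.9847
After a geochemical assay='background': P(ore) = 0.65·0.9847 / (0.65·0.9847 + 0.85·0.0153) ≈ 0.9800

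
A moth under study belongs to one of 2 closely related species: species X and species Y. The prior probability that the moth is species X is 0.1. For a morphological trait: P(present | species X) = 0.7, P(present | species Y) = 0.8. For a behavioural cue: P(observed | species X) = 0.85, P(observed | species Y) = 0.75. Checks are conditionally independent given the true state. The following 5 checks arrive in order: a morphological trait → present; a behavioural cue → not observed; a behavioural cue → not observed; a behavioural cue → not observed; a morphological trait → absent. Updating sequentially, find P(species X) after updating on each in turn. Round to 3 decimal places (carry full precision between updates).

0.031

After a morphological trait='present': P(species X) = 0.7·0.1000 / (0.7·0.1000 + 0.8·0.9000) ≈ 0.0886
After a behavioural cue='not observed': P(species X) = 0.15·0.0886 / (0.15·0.0886 + 0.25·0.9114) ≈ 0.0551
After a behavioural cue='not observed': P(species X) = 0.15·0.0551 / (0.15·0.0551 + 0.25·0.9449) ≈ 0.0338
After a behavioural cue='not observed': P(species X) = 0.15·0.0338 / (0.15·0.0338 + 0.25·0.9662) ≈ 0.0206
After a morphological trait='absent': P(species X) = 0.3·0.0206 / (0.3·0.0206 + 0.2·0.9794) ≈ 0.0305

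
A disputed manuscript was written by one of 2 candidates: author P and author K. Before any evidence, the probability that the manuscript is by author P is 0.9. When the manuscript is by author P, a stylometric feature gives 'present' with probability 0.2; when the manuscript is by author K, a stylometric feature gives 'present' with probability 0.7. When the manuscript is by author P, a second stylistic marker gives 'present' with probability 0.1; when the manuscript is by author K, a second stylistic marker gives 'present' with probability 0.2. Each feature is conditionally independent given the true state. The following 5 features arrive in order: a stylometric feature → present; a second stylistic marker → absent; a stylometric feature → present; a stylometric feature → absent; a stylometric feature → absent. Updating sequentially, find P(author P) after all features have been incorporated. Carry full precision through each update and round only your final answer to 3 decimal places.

After a stylometric feature='present': P(author P) = 0.2·0.9000 / (0.2·0.9000 + 0.7·0.1000) ≈ 0.7200
After a second stylistic marker='absent': P(author P) = 0.9·0.7200 / (0.9·0.7200 + 0.8·0.2800) ≈ 0.7431
After a stylometric feature='present': P(author P) = 0.2·0.7431 / (0.2·0.7431 + 0.7·0.2569) ≈ 0.4525
After a stylometric feature='absent': P(author P) = 0.8·0.4525 / (0.8·0.4525 + 0.3·0.5475) ≈ 0.6879
After a stylometric feature='absent': P(author P) = 0.8·0.6879 / (0.8·0.6879 + 0.3·0.3121) ≈ 0.8546

0.855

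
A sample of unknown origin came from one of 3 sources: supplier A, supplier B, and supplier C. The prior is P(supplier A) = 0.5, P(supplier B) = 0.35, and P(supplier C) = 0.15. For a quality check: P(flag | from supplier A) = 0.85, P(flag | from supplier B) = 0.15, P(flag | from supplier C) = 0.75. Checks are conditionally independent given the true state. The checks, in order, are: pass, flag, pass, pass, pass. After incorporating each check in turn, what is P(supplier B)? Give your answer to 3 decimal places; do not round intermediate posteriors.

After 'pass': normaliser = 0.15·0.5000 + 0.85·0.3500 + 0.25·0.1500; P(supplier A) ≈ 0.1829, P(supplier B) ≈ 0.7256, P(supplier C) ≈ 0.0915
After 'flag': normaliser = 0.85·0.1829 + 0.15·0.7256 + 0.75·0.0915; P(supplier A) ≈ 0.4670, P(supplier B) ≈ 0.3269, P(supplier C) ≈ 0.2060
After 'pass': normaliser = 0.15·0.4670 + 0.85·0.3269 + 0.25·0.2060; P(supplier A) ≈ 0.1754, P(supplier B) ≈ 0.6957, P(supplier C) ≈ 0.1290
After 'pass': normaliser = 0.15·0.1754 + 0.85·0.6957 + 0.25·0.1290; P(supplier A) ≈ 0.0405, P(supplier B) ≈ 0.9099, P(supplier C) ≈ 0.0496
After 'pass': normaliser = 0.15·0.0405 + 0.85·0.9099 + 0.25·0.0496; P(supplier A) ≈ 0.0077, P(supplier B) ≈ 0.9767, P(supplier C) ≈ 0.0157

0.977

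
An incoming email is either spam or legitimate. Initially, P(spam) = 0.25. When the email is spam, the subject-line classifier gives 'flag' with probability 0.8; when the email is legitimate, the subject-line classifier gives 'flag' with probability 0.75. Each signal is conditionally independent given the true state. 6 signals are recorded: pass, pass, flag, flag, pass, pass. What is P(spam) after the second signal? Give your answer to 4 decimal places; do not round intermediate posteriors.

Each posterior becomes the prior for the next update.
After 'pass': P(spam) = 0.2·0.2500 / (0.2·0.2500 + 0.25·0.7500) ≈ 0.2105
After 'pass': P(spam) = 0.2·0.2105 / (0.2·0.2105 + 0.25·0.7895) ≈ 0.1758

0.1758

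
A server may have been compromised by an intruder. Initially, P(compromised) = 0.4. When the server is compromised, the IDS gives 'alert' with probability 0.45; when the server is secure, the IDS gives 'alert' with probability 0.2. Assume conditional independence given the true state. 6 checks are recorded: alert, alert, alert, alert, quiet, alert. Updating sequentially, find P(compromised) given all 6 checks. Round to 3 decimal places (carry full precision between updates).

0.964

After 'alert': P(compromised) = 0.45·0.4000 / (0.45·0.4000 + 0.2·0.6000) ≈ 0.6000
After 'alert': P(compromised) = 0.45·0.6000 / (0.45·0.6000 + 0.2·0.4000) ≈ 0.7714
After 'alert': P(compromised) = 0.45·0.7714 / (0.45·0.7714 + 0.2·0.2286) ≈ 0.8836
After 'alert': P(compromised) = 0.45·0.8836 / (0.45·0.8836 + 0.2·0.1164) ≈ 0.9447
After 'quiet': P(compromised) = 0.55·0.9447 / (0.55·0.9447 + 0.8·0.0553) ≈ 0.9215
After 'alert': P(compromised) = 0.45·0.9215 / (0.45·0.9215 + 0.2·0.0785) ≈ 0.9635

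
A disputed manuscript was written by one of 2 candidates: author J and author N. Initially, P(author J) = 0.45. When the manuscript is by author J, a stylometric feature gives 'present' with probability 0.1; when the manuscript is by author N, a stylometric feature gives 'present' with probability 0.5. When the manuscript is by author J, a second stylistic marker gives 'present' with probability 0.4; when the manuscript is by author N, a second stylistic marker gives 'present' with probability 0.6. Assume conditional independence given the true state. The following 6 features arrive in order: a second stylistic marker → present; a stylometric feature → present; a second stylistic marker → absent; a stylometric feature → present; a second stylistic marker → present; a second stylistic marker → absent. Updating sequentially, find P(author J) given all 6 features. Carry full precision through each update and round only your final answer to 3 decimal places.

0.032

Apply Bayes' rule sequentially, carrying P(author J) forward.
After a second stylistic marker='present': P(author J) = 0.4·0.4500 / (0.4·0.4500 + 0.6·0.5500) ≈ 0.3529
After a stylometric feature='present': P(author J) = 0.1·0.3529 / (0.1·0.3529 + 0.5·0.6471) ≈ 0.0984
After a second stylistic marker='absent': P(author J) = 0.6·0.0984 / (0.6·0.0984 + 0.4·0.9016) ≈ 0.1406
After a stylometric feature='present': P(author J) = 0.1·0.1406 / (0.1·0.1406 + 0.5·0.8594) ≈ 0.0317
After a second stylistic marker='present': P(author J) = 0.4·0.0317 / (0.4·0.0317 + 0.6·0.9683) ≈ 0.0214
After a second stylistic marker='absent': P(author J) = 0.6·0.0214 / (0.6·0.0214 + 0.4·0.9786) ≈ 0.0317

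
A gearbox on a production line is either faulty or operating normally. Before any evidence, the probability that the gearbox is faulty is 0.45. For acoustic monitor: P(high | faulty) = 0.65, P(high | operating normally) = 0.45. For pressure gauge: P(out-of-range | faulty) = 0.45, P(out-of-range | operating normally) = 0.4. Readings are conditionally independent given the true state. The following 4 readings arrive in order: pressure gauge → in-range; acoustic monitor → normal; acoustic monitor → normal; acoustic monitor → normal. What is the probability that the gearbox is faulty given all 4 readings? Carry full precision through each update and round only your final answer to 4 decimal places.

After pressure gauge='in-range': P(faulty) = 0.55·0.4500 / (0.55·0.4500 + 0.6·0.5500) ≈ 0.4286
After acoustic monitor='normal': P(faulty) = 0.35·0.4286 / (0.35·0.4286 + 0.55·0.5714) ≈ 0.3231
After acoustic monitor='normal': P(faulty) = 0.35·0.3231 / (0.35·0.3231 + 0.55·0.6769) ≈ 0.2330
After acoustic monitor='normal': P(faulty) = 0.35·0.2330 / (0.35·0.2330 + 0.55·0.7670) ≈ 0.1620

0.1620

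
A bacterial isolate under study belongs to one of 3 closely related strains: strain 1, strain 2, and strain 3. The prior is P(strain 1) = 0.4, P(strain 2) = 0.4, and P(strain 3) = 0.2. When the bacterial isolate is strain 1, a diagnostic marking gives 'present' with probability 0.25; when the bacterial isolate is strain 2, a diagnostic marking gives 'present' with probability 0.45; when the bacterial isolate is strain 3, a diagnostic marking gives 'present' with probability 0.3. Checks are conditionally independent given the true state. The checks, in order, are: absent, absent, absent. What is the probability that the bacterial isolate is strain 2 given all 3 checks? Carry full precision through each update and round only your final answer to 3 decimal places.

After 'absent': normaliser = 0.75·0.4000 + 0.55·0.4000 + 0.7·0.2000; P(strain 1) ≈ 0.4545, P(strain 2) ≈ 0.3333, P(strain 3) ≈ 0.2121
After 'absent': normaliser = 0.75·0.4545 + 0.55·0.3333 + 0.7·0.2121; P(strain 1) ≈ 0.5068, P(strain 2) ≈ 0.2725, P(strain 3) ≈ 0.2207
After 'absent': normaliser = 0.75·0.5068 + 0.55·0.2725 + 0.7·0.2207; P(strain 1) ≈ 0.5553, P(strain 2) ≈ 0.2190, P(strain 3) ≈ 0.2257

0.219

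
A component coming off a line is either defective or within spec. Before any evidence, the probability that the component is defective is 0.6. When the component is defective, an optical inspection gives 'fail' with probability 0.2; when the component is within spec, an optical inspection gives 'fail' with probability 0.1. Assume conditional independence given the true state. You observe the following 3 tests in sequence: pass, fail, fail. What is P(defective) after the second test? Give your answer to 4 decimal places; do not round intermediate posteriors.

0.7273

After 'pass': P(defective) = 0.8·0.6000 / (0.8·0.6000 + 0.9·0.4000) ≈ 0.5714
After 'fail': P(defective) = 0.2·0.5714 / (0.2·0.5714 + 0.1·0.4286) ≈ 0.7273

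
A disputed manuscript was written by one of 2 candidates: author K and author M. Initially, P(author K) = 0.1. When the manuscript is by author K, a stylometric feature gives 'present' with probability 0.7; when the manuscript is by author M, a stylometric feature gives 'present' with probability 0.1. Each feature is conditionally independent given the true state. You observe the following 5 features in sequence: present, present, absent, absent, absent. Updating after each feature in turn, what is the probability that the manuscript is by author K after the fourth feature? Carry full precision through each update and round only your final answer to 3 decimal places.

0.377

After 'present': P(author K) = 0.7·0.1000 / (0.7·0.1000 + 0.1·0.9000) ≈ 0.4375
After 'present': P(author K) = 0.7·0.4375 / (0.7·0.4375 + 0.1·0.5625) ≈ 0.8448
After 'absent': P(author K) = 0.3·0.8448 / (0.3·0.8448 + 0.9·0.1552) ≈ 0.6447
After 'absent': P(author K) = 0.3·0.6447 / (0.3·0.6447 + 0.9·0.3553) ≈ 0.3769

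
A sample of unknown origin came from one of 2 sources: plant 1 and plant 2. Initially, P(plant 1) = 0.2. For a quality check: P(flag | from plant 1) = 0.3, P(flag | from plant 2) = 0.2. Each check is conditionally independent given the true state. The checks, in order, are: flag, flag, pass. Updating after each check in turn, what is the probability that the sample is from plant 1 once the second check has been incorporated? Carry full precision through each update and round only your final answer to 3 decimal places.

0.360

Each posterior becomes the prior for the next update.
After 'flag': P(plant 1) = 0.3·0.2000 / (0.3·0.2000 + 0.2·0.8000) ≈ 0.2727
After 'flag': P(plant 1) = 0.3·0.2727 / (0.3·0.2727 + 0.2·0.7273) ≈ 0.3600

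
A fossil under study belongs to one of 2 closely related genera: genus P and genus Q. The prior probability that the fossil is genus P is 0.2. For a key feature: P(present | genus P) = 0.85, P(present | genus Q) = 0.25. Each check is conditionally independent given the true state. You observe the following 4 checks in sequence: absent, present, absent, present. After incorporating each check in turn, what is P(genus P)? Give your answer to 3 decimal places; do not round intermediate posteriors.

After 'absent': P(genus P) = 0.15·0.2000 / (0.15·0.2000 + 0.75·0.8000) ≈ 0.0476
After 'present': P(genus P) = 0.85·0.0476 / (0.85·0.0476 + 0.25·0.9524) ≈ 0.1453
After 'absent': P(genus P) = 0.15·0.1453 / (0.15·0.1453 + 0.75·0.8547) ≈ 0.0329
After 'present': P(genus P) = 0.85·0.0329 / (0.85·0.0329 + 0.25·0.9671) ≈ 0.1036

0.104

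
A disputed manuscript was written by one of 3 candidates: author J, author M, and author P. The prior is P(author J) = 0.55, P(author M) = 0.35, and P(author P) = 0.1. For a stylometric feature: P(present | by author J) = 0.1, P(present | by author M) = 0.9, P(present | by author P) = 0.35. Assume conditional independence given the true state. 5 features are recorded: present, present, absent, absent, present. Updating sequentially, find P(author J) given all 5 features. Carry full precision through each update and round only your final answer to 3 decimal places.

After 'present': normaliser = 0.1·0.5500 + 0.9·0.3500 + 0.35·0.1000; P(author J) ≈ 0.1358, P(author M) ≈ 0.7778, P(author P) ≈ 0.0864
After 'present': normaliser = 0.1·0.1358 + 0.9·0.7778 + 0.35·0.0864; P(author J) ≈ 0.0183, P(author M) ≈ 0.9411, P(author P) ≈ 0.0407
After 'absent': normaliser = 0.9·0.0183 + 0.1·0.9411 + 0.65·0.0407; P(author J) ≈ 0.1200, P(author M) ≈ 0.6871, P(author P) ≈ 0.1930
After 'absent': normaliser = 0.9·0.1200 + 0.1·0.6871 + 0.65·0.1930; P(author J) ≈ 0.3574, P(author M) ≈ 0.2274, P(author P) ≈ 0.4152
After 'present': normaliser = 0.1·0.3574 + 0.9·0.2274 + 0.35·0.4152; P(author J) ≈ 0.0926, P(author M) ≈ 0.5306, P(author P) ≈ 0.3767

0.093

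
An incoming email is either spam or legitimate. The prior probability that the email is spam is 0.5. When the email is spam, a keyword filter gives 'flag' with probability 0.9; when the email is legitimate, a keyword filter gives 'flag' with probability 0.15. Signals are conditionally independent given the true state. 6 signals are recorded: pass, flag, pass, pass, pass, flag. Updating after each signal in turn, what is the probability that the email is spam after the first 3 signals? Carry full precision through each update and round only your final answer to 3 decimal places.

0.077

After 'pass': P(spam) = 0.1·0.5000 / (0.1·0.5000 + 0.85·0.5000) ≈ 0.1053
After 'flag': P(spam) = 0.9·0.1053 / (0.9·0.1053 + 0.15·0.8947) ≈ 0.4138
After 'pass': P(spam) = 0.1·0.4138 / (0.1·0.4138 + 0.85·0.5862) ≈ 0.0767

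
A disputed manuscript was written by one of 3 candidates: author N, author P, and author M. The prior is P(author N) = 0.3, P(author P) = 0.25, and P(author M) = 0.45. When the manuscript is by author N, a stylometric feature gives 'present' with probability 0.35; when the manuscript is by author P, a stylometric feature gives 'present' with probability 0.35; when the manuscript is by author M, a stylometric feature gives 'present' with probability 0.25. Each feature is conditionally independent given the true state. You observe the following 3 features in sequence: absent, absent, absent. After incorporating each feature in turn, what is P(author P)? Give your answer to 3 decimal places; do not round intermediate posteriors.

After 'absent': normaliser = 0.65·0.3000 + 0.65·0.2500 + 0.75·0.4500; P(author N) ≈ 0.2806, P(author P) ≈ 0.2338, P(author M) ≈ 0.4856
After 'absent': normaliser = 0.65·0.2806 + 0.65·0.2338 + 0.75·0.4856; P(author N) ≈ 0.2611, P(author P) ≈ 0.2176, P(author M) ≈ 0.5214
After 'absent': normaliser = 0.65·0.2611 + 0.65·0.2176 + 0.75·0.5214; P(author N) ≈ 0.2417, P(author P) ≈ 0.2014, P(author M) ≈ 0.5569

0.201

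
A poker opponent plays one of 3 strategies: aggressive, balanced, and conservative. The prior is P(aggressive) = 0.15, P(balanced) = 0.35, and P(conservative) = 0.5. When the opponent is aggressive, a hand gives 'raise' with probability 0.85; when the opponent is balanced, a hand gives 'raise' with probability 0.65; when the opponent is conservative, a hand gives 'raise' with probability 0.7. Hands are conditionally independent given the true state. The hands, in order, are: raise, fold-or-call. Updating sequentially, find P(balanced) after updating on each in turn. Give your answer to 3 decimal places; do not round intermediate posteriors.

After 'raise': normaliser = 0.85·0.1500 + 0.65·0.3500 + 0.7·0.5000; P(aggressive) ≈ 0.1809, P(balanced) ≈ 0.3227, P(conservative) ≈ 0.4965
After 'fold-or-call': normaliser = 0.15·0.1809 + 0.35·0.3227 + 0.3·0.4965; P(aggressive) ≈ 0.0939, P(balanced) ≈ 0.3908, P(conservative) ≈ 0.5153

0.391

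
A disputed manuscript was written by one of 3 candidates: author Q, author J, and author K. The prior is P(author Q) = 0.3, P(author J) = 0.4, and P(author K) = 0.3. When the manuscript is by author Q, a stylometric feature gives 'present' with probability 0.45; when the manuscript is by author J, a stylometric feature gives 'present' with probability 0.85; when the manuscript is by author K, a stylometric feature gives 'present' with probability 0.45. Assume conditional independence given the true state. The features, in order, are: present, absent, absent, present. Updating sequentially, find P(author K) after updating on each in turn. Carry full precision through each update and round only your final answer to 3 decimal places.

0.425

Each posterior becomes the prior for the next update.
After 'present': normaliser = 0.45·0.3000 + 0.85·0.4000 + 0.45·0.3000; P(author Q) ≈ 0.2213, P(author J) ≈ 0.5574, P(author K) ≈ 0.2213
After 'absent': normaliser = 0.55·0.2213 + 0.15·0.5574 + 0.55·0.2213; P(author Q) ≈ 0.3722, P(author J) ≈ 0.2556, P(author K) ≈ 0.3722
After 'absent': normaliser = 0.55·0.3722 + 0.15·0.2556 + 0.55·0.3722; P(author Q) ≈ 0.4572, P(author J) ≈ 0.0856, P(author K) ≈ 0.4572
After 'present': normaliser = 0.45·0.4572 + 0.85·0.0856 + 0.45·0.4572; P(author Q) ≈ 0.4248, P(author J) ≈ 0.1503, P(author K) ≈ 0.4248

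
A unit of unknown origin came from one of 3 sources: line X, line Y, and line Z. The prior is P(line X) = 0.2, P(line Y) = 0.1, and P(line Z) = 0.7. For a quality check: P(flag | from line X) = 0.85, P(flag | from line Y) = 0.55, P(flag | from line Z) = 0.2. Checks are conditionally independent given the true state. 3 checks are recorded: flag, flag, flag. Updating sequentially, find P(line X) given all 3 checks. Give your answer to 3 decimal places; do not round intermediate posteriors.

After 'flag': normaliser = 0.85·0.2000 + 0.55·0.1000 + 0.2·0.7000; P(line X) ≈ 0.4658, P(line Y) ≈ 0.1507, P(line Z) ≈ 0.3836
After 'flag': normaliser = 0.85·0.4658 + 0.55·0.1507 + 0.2·0.3836; P(line X) ≈ 0.7127, P(line Y) ≈ 0.1492, P(line Z) ≈ 0.1381
After 'flag': normaliser = 0.85·0.7127 + 0.55·0.1492 + 0.2·0.1381; P(line X) ≈ 0.8467, P(line Y) ≈ 0.1147, P(line Z) ≈ 0.0386

0.847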